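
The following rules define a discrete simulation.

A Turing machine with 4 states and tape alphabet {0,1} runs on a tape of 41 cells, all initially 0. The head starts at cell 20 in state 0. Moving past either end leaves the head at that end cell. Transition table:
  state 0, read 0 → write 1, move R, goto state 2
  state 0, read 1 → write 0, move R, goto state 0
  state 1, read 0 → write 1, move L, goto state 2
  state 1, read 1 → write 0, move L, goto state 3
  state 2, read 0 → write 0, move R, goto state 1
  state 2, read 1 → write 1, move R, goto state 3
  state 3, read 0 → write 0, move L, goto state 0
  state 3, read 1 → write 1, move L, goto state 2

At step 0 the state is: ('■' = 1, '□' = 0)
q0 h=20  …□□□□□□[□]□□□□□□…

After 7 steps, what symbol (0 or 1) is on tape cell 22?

0

step 0: q0 h=20  …□□□□□□[□]□□□□□□…
step 1: q2 h=21  …□□□□□■[□]□□□□□□…
step 2: q1 h=22  …□□□□■□[□]□□□□□□…
step 3: q2 h=21  …□□□□□■[□]■□□□□□…
step 4: q1 h=22  …□□□□■□[■]□□□□□□…
step 5: q3 h=21  …□□□□□■[□]□□□□□□…
step 6: q0 h=20  …□□□□□□[■]□□□□□□…
step 7: q0 h=21  …□□□□□□[□]□□□□□□…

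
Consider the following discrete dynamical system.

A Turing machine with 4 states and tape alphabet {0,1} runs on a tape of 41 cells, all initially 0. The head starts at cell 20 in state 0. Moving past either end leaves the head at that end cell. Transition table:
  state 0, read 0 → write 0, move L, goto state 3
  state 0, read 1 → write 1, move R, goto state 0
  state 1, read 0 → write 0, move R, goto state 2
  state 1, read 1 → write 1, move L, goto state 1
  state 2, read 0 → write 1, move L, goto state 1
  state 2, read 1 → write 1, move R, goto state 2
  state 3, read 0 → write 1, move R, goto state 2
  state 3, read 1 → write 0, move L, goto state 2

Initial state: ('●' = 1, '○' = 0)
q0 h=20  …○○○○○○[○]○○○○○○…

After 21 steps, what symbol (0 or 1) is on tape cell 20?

1

t=0: q0 h=20  …○○○○○○[○]○○○○○○…
t=1: q3 h=19  …○○○○○○[○]○○○○○○…
t=2: q2 h=20  …○○○○○●[○]○○○○○○…
t=3: q1 h=19  …○○○○○○[●]●○○○○○…
t=4: q1 h=18  …○○○○○○[○]●●○○○○…
t=5: q2 h=19  …○○○○○○[●]●○○○○○…
t=6: q2 h=20  …○○○○○●[●]○○○○○○…
t=7: q2 h=21  …○○○○●●[○]○○○○○○…
t=8: q1 h=20  …○○○○○●[●]●○○○○○…
t=9: q1 h=19  …○○○○○○[●]●●○○○○…
t=10: q1 h=18  …○○○○○○[○]●●●○○○…
t=11: q2 h=19  …○○○○○○[●]●●○○○○…
t=12: q2 h=20  …○○○○○●[●]●○○○○○…
t=13: q2 h=21  …○○○○●●[●]○○○○○○…
t=14: q2 h=22  …○○○●●●[○]○○○○○○…
t=15: q1 h=21  …○○○○●●[●]●○○○○○…
t=16: q1 h=20  …○○○○○●[●]●●○○○○…
t=17: q1 h=19  …○○○○○○[●]●●●○○○…
t=18: q1 h=18  …○○○○○○[○]●●●●○○…
t=19: q2 h=19  …○○○○○○[●]●●●○○○…
t=20: q2 h=20  …○○○○○●[●]●●○○○○…
t=21: q2 h=21  …○○○○●●[●]●○○○○○…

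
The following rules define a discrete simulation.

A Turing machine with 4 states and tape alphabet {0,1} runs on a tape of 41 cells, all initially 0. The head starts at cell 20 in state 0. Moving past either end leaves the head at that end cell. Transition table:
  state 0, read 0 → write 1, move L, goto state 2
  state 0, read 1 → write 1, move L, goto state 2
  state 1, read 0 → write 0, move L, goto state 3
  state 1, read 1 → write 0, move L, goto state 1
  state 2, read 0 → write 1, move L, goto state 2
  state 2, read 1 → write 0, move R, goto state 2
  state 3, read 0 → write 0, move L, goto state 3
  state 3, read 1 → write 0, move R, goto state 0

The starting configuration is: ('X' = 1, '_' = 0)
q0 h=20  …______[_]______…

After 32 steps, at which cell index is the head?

0) q0 h=20  …______[_]______…
1) q2 h=19  …______[_]X_____…
2) q2 h=18  …______[_]XX____…
3) q2 h=17  …______[_]XXX___…
4) q2 h=16  …______[_]XXXX__…
5) q2 h=15  …______[_]XXXXX_…
6) q2 h=14  …______[_]XXXXXX…
7) q2 h=13  …______[_]XXXXXX…
8) q2 h=12  …______[_]XXXXXX…
9) q2 h=11  …______[_]XXXXXX…
10) q2 h=10  …______[_]XXXXXX…
11) q2 h= 9  …______[_]XXXXXX…
12) q2 h= 8  …______[_]XXXXXX…
13) q2 h= 7  …______[_]XXXXXX…
14) q2 h= 6  |______[_]XXXXXX…
15) q2 h= 5  |_____[_]XXXXXX…
16) q2 h= 4  |____[_]XXXXXX…
17) q2 h= 3  |___[_]XXXXXX…
18) q2 h= 2  |__[_]XXXXXX…
19) q2 h= 1  |_[_]XXXXXX…
20) q2 h= 0  |[_]XXXXXX…
21) q2 h= 0  |[X]XXXXXX…
22) q2 h= 1  |_[X]XXXXXX…
23) q2 h= 2  |__[X]XXXXXX…
24) q2 h= 3  |___[X]XXXXXX…
25) q2 h= 4  |____[X]XXXXXX…
26) q2 h= 5  |_____[X]XXXXXX…
27) q2 h= 6  |______[X]XXXXXX…
28) q2 h= 7  …______[X]XXXXXX…
29) q2 h= 8  …______[X]XXXXXX…
30) q2 h= 9  …______[X]XXXXXX…
31) q2 h=10  …______[X]XXXXXX…
32) q2 h=11  …______[X]XXXXXX…

11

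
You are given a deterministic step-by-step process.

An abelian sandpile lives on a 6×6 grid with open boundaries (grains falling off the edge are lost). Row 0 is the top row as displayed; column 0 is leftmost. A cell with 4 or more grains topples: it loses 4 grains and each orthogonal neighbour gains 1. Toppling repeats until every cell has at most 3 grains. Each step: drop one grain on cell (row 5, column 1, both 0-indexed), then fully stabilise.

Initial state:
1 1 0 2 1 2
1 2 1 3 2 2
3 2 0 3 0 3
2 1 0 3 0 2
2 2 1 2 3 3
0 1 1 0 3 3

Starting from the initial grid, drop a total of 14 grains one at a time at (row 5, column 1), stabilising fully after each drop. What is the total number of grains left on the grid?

t=0: 1 1 0 2 1 2
1 2 1 3 2 2
3 2 0 3 0 3
2 1 0 3 0 2
2 2 1 2 3 3
0 1 1 0 3 3
t=1: 1 1 0 2 1 2
1 2 1 3 2 2
3 2 0 3 0 3
2 1 0 3 0 2
2 2 1 2 3 3
0 2 1 0 3 3
t=2: 1 1 0 2 1 2
1 2 1 3 2 2
3 2 0 3 0 3
2 1 0 3 0 2
2 2 1 2 3 3
0 3 1 0 3 3
t=3: 1 1 0 2 1 2
1 2 1 3 2 2
3 2 0 3 0 3
2 1 0 3 0 2
2 3 1 2 3 3
1 0 2 0 3 3
t=4: 1 1 0 2 1 2
1 2 1 3 2 2
3 2 0 3 0 3
2 1 0 3 0 2
2 3 1 2 3 3
1 1 2 0 3 3
t=5: 1 1 0 2 1 2
1 2 1 3 2 2
3 2 0 3 0 3
2 1 0 3 0 2
2 3 1 2 3 3
1 2 2 0 3 3
t=6: 1 1 0 2 1 2
1 2 1 3 2 2
3 2 0 3 0 3
2 1 0 3 0 2
2 3 1 2 3 3
1 3 2 0 3 3
t=7: 1 1 0 2 1 2
1 2 1 3 2 2
3 2 0 3 0 3
2 2 0 3 0 2
3 0 2 2 3 3
2 1 3 0 3 3
t=8: 1 1 0 2 1 2
1 2 1 3 2 2
3 2 0 3 0 3
2 2 0 3 0 2
3 0 2 2 3 3
2 2 3 0 3 3
t=9: 1 1 0 2 1 2
1 2 1 3 2 2
3 2 0 3 0 3
2 2 0 3 0 2
3 0 2 2 3 3
2 3 3 0 3 3
t=10: 1 1 0 2 1 2
1 2 1 3 2 2
3 2 0 3 0 3
2 2 0 3 0 2
3 1 3 2 3 3
3 1 0 1 3 3
t=11: 1 1 0 2 1 2
1 2 1 3 2 2
3 2 0 3 0 3
2 2 0 3 0 2
3 1 3 2 3 3
3 2 0 1 3 3
t=12: 1 1 0 2 1 2
1 2 1 3 2 2
3 2 0 3 0 3
2 2 0 3 0 2
3 1 3 2 3 3
3 3 0 1 3 3
t=13: 1 1 0 2 1 2
1 2 1 3 2 2
3 2 0 3 0 3
3 2 0 3 0 2
0 3 3 2 3 3
1 1 1 1 3 3
t=14: 1 1 0 2 1 2
1 2 1 3 2 2
3 2 0 3 0 3
3 2 0 3 0 2
0 3 3 2 3 3
1 2 1 1 3 3

64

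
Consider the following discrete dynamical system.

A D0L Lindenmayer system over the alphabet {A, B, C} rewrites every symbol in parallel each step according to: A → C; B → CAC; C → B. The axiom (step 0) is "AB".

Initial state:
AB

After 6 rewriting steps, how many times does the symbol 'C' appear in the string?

k=0  AB
k=1  CCAC
k=2  BBCB
k=3  CACCACBCAC
k=4  BCBBCBCACBCB
k=5  CACBCACCACBCACBCBCACBCAC
k=6  BCBCACBCBBCBCACBCBCACBCACBCBCACBCB

16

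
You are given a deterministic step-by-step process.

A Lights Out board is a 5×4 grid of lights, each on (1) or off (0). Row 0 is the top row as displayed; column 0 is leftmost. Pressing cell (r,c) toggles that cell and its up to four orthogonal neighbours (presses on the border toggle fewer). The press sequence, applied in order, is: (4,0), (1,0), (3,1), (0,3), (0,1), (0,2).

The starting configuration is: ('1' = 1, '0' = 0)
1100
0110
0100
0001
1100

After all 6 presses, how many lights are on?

k=0  1100
0110
0100
0001
1100
k=1  1100
0110
0100
1001
0000
k=2  0100
1010
1100
1001
0000
k=3  0100
1010
1000
0111
0100
k=4  0111
1011
1000
0111
0100
k=5  1001
1111
1000
0111
0100
k=6  1110
1101
1000
0111
0100

11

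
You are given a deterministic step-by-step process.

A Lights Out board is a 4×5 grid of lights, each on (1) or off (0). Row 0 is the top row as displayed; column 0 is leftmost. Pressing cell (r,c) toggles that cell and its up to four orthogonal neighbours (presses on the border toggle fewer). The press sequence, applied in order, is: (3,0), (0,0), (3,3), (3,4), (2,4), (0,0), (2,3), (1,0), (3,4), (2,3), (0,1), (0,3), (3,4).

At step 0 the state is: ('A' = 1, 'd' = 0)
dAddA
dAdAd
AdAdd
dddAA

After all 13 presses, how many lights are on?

10

0) dAddA
dAdAd
AdAdd
dddAA
1) dAddA
dAdAd
ddAdd
AAdAA
2) AdddA
AAdAd
ddAdd
AAdAA
3) AdddA
AAdAd
ddAAd
AAAdd
4) AdddA
AAdAd
ddAAA
AAAAA
5) AdddA
AAdAA
ddAdd
AAAAd
6) dAddA
dAdAA
ddAdd
AAAAd
7) dAddA
dAddA
dddAA
AAAdd
8) AAddA
AdddA
AddAA
AAAdd
9) AAddA
AdddA
AddAd
AAAAA
10) AAddA
AddAA
AdAdA
AAAdA
11) ddAdA
AAdAA
AdAdA
AAAdA
12) dddAd
AAddA
AdAdA
AAAdA
13) dddAd
AAddA
AdAdd
AAAAd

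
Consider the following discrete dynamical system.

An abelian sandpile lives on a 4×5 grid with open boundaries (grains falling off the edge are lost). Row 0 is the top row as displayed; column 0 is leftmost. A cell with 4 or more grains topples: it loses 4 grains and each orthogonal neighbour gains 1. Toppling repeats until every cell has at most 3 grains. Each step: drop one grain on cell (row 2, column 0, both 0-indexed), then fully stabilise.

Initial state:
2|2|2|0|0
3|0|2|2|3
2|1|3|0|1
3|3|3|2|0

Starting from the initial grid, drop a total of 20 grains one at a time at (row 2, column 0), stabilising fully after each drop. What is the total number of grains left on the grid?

step 0: 2|2|2|0|0
3|0|2|2|3
2|1|3|0|1
3|3|3|2|0
step 1: 2|2|2|0|0
3|0|2|2|3
3|1|3|0|1
3|3|3|2|0
step 2: 3|2|2|0|0
0|2|3|2|3
3|0|1|1|1
1|2|1|3|0
step 3: 3|2|2|0|0
1|2|3|2|3
0|1|1|1|1
2|2|1|3|0
step 4: 3|2|2|0|0
1|2|3|2|3
1|1|1|1|1
2|2|1|3|0
step 5: 3|2|2|0|0
1|2|3|2|3
2|1|1|1|1
2|2|1|3|0
step 6: 3|2|2|0|0
1|2|3|2|3
3|1|1|1|1
2|2|1|3|0
step 7: 3|2|2|0|0
2|2|3|2|3
0|2|1|1|1
3|2|1|3|0
step 8: 3|2|2|0|0
2|2|3|2|3
1|2|1|1|1
3|2|1|3|0
step 9: 3|2|2|0|0
2|2|3|2|3
2|2|1|1|1
3|2|1|3|0
step 10: 3|2|2|0|0
2|2|3|2|3
3|2|1|1|1
3|2|1|3|0
step 11: 3|2|2|0|0
3|2|3|2|3
1|3|1|1|1
0|3|1|3|0
step 12: 3|2|2|0|0
3|2|3|2|3
2|3|1|1|1
0|3|1|3|0
step 13: 3|2|2|0|0
3|2|3|2|3
3|3|1|1|1
0|3|1|3|0
step 14: 1|1|0|1|0
2|2|1|3|3
2|2|3|1|1
2|0|2|3|0
step 15: 1|1|0|1|0
2|2|1|3|3
3|2|3|1|1
2|0|2|3|0
step 16: 1|1|0|1|0
3|2|1|3|3
0|3|3|1|1
3|0|2|3|0
step 17: 1|1|0|1|0
3|2|1|3|3
1|3|3|1|1
3|0|2|3|0
step 18: 1|1|0|1|0
3|2|1|3|3
2|3|3|1|1
3|0|2|3|0
step 19: 1|1|0|1|0
3|2|1|3|3
3|3|3|1|1
3|0|2|3|0
step 20: 2|2|0|1|0
1|0|3|3|3
3|2|0|2|1
0|2|3|3|0

31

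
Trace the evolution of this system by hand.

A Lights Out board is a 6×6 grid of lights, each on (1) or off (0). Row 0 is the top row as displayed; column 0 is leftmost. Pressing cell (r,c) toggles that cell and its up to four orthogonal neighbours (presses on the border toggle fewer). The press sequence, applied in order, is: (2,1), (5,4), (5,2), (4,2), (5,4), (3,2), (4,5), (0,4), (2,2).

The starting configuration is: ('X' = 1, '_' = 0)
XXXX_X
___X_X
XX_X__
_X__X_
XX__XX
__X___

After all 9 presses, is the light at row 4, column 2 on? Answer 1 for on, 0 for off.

gen 0: XXXX_X
___X_X
XX_X__
_X__X_
XX__XX
__X___
gen 1: XXXX_X
_X_X_X
__XX__
____X_
XX__XX
__X___
gen 2: XXXX_X
_X_X_X
__XX__
____X_
XX___X
__XXXX
gen 3: XXXX_X
_X_X_X
__XX__
____X_
XXX__X
_X__XX
gen 4: XXXX_X
_X_X_X
__XX__
__X_X_
X__X_X
_XX_XX
gen 5: XXXX_X
_X_X_X
__XX__
__X_X_
X__XXX
_XXX__
gen 6: XXXX_X
_X_X_X
___X__
_X_XX_
X_XXXX
_XXX__
gen 7: XXXX_X
_X_X_X
___X__
_X_XXX
X_XX__
_XXX_X
gen 8: XXX_X_
_X_XXX
___X__
_X_XXX
X_XX__
_XXX_X
gen 9: XXX_X_
_XXXXX
_XX___
_XXXXX
X_XX__
_XXX_X

1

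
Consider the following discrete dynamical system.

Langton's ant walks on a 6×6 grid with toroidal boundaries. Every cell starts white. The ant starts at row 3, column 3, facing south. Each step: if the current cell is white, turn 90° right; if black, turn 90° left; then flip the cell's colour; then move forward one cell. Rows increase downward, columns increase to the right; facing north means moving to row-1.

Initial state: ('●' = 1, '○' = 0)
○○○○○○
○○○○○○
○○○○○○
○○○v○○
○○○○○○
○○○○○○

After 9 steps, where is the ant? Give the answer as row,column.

3,4

step 0: ○○○○○○
○○○○○○
○○○○○○
○○○v○○
○○○○○○
○○○○○○
step 1: ○○○○○○
○○○○○○
○○○○○○
○○<●○○
○○○○○○
○○○○○○
step 2: ○○○○○○
○○○○○○
○○^○○○
○○●●○○
○○○○○○
○○○○○○
step 3: ○○○○○○
○○○○○○
○○●>○○
○○●●○○
○○○○○○
○○○○○○
step 4: ○○○○○○
○○○○○○
○○●●○○
○○●v○○
○○○○○○
○○○○○○
step 5: ○○○○○○
○○○○○○
○○●●○○
○○●○>○
○○○○○○
○○○○○○
step 6: ○○○○○○
○○○○○○
○○●●○○
○○●○●○
○○○○v○
○○○○○○
step 7: ○○○○○○
○○○○○○
○○●●○○
○○●○●○
○○○<●○
○○○○○○
step 8: ○○○○○○
○○○○○○
○○●●○○
○○●^●○
○○○●●○
○○○○○○
step 9: ○○○○○○
○○○○○○
○○●●○○
○○●●>○
○○○●●○
○○○○○○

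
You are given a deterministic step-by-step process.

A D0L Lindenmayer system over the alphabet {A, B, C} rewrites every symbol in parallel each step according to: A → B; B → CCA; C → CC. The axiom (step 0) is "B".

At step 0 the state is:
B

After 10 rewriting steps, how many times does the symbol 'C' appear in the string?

t=0: B
t=1: CCA
t=2: CCCCB
t=3: CCCCCCCCCCA
t=4: CCCCCCCCCCCCCCCCCCCCB
t=5: CCCCCCCCCCCCCCCCCCCCCCCCCCCCCCCCCCCCCCCCCCA
t=6: CCCCCCCCCCCCCCCCCCCCCCCCCCCCCCCCCCCCCCCCCCCCCCCCCCCCCCCCCCCCCCCCCCCCCCCCCCCCCCCCCCCCB
t=7: CCCCCCCCCCCCCCCCCCCCCCCCCCCCCCCCCCCCCCCCCCCCCCCCCCCCCCCCCC…CCCCCCCCCCCCCCCCCCCCCCCCCCCCCCCCCCCCCCCCCCCCCCCCCCCCCCCCCA  (len 171)
t=8: CCCCCCCCCCCCCCCCCCCCCCCCCCCCCCCCCCCCCCCCCCCCCCCCCCCCCCCCCC…CCCCCCCCCCCCCCCCCCCCCCCCCCCCCCCCCCCCCCCCCCCCCCCCCCCCCCCCCB  (len 341)
t=9: CCCCCCCCCCCCCCCCCCCCCCCCCCCCCCCCCCCCCCCCCCCCCCCCCCCCCCCCCC…CCCCCCCCCCCCCCCCCCCCCCCCCCCCCCCCCCCCCCCCCCCCCCCCCCCCCCCCCA  (len 683)
t=10: CCCCCCCCCCCCCCCCCCCCCCCCCCCCCCCCCCCCCCCCCCCCCCCCCCCCCCCCCC…CCCCCCCCCCCCCCCCCCCCCCCCCCCCCCCCCCCCCCCCCCCCCCCCCCCCCCCCCB  (len 1365)

1364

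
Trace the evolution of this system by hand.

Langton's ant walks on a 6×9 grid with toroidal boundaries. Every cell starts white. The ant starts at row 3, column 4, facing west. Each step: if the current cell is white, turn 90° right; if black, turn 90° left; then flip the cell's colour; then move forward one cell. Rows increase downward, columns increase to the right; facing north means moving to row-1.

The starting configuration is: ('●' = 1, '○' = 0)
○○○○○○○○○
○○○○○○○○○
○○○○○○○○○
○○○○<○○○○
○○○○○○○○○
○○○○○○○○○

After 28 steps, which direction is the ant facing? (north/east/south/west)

west

gen 0: ○○○○○○○○○
○○○○○○○○○
○○○○○○○○○
○○○○<○○○○
○○○○○○○○○
○○○○○○○○○
gen 1: ○○○○○○○○○
○○○○○○○○○
○○○○^○○○○
○○○○●○○○○
○○○○○○○○○
○○○○○○○○○
gen 2: ○○○○○○○○○
○○○○○○○○○
○○○○●>○○○
○○○○●○○○○
○○○○○○○○○
○○○○○○○○○
gen 3: ○○○○○○○○○
○○○○○○○○○
○○○○●●○○○
○○○○●v○○○
○○○○○○○○○
○○○○○○○○○
gen 4: ○○○○○○○○○
○○○○○○○○○
○○○○●●○○○
○○○○<●○○○
○○○○○○○○○
○○○○○○○○○
gen 5: ○○○○○○○○○
○○○○○○○○○
○○○○●●○○○
○○○○○●○○○
○○○○v○○○○
○○○○○○○○○
gen 6: ○○○○○○○○○
○○○○○○○○○
○○○○●●○○○
○○○○○●○○○
○○○<●○○○○
○○○○○○○○○
gen 7: ○○○○○○○○○
○○○○○○○○○
○○○○●●○○○
○○○^○●○○○
○○○●●○○○○
○○○○○○○○○
gen 8: ○○○○○○○○○
○○○○○○○○○
○○○○●●○○○
○○○●>●○○○
○○○●●○○○○
○○○○○○○○○
gen 9: ○○○○○○○○○
○○○○○○○○○
○○○○●●○○○
○○○●●●○○○
○○○●v○○○○
○○○○○○○○○
gen 10: ○○○○○○○○○
○○○○○○○○○
○○○○●●○○○
○○○●●●○○○
○○○●○>○○○
○○○○○○○○○
gen 11: ○○○○○○○○○
○○○○○○○○○
○○○○●●○○○
○○○●●●○○○
○○○●○●○○○
○○○○○v○○○
gen 12: ○○○○○○○○○
○○○○○○○○○
○○○○●●○○○
○○○●●●○○○
○○○●○●○○○
○○○○<●○○○
gen 13: ○○○○○○○○○
○○○○○○○○○
○○○○●●○○○
○○○●●●○○○
○○○●^●○○○
○○○○●●○○○
gen 14: ○○○○○○○○○
○○○○○○○○○
○○○○●●○○○
○○○●●●○○○
○○○●●>○○○
○○○○●●○○○
gen 15: ○○○○○○○○○
○○○○○○○○○
○○○○●●○○○
○○○●●^○○○
○○○●●○○○○
○○○○●●○○○
gen 16: ○○○○○○○○○
○○○○○○○○○
○○○○●●○○○
○○○●<○○○○
○○○●●○○○○
○○○○●●○○○
gen 17: ○○○○○○○○○
○○○○○○○○○
○○○○●●○○○
○○○●○○○○○
○○○●v○○○○
○○○○●●○○○
gen 18: ○○○○○○○○○
○○○○○○○○○
○○○○●●○○○
○○○●○○○○○
○○○●○>○○○
○○○○●●○○○
gen 19: ○○○○○○○○○
○○○○○○○○○
○○○○●●○○○
○○○●○○○○○
○○○●○●○○○
○○○○●v○○○
gen 20: ○○○○○○○○○
○○○○○○○○○
○○○○●●○○○
○○○●○○○○○
○○○●○●○○○
○○○○●○>○○
gen 21: ○○○○○○v○○
○○○○○○○○○
○○○○●●○○○
○○○●○○○○○
○○○●○●○○○
○○○○●○●○○
gen 22: ○○○○○<●○○
○○○○○○○○○
○○○○●●○○○
○○○●○○○○○
○○○●○●○○○
○○○○●○●○○
gen 23: ○○○○○●●○○
○○○○○○○○○
○○○○●●○○○
○○○●○○○○○
○○○●○●○○○
○○○○●^●○○
gen 24: ○○○○○●●○○
○○○○○○○○○
○○○○●●○○○
○○○●○○○○○
○○○●○●○○○
○○○○●●>○○
gen 25: ○○○○○●●○○
○○○○○○○○○
○○○○●●○○○
○○○●○○○○○
○○○●○●^○○
○○○○●●○○○
gen 26: ○○○○○●●○○
○○○○○○○○○
○○○○●●○○○
○○○●○○○○○
○○○●○●●>○
○○○○●●○○○
gen 27: ○○○○○●●○○
○○○○○○○○○
○○○○●●○○○
○○○●○○○○○
○○○●○●●●○
○○○○●●○v○
gen 28: ○○○○○●●○○
○○○○○○○○○
○○○○●●○○○
○○○●○○○○○
○○○●○●●●○
○○○○●●<●○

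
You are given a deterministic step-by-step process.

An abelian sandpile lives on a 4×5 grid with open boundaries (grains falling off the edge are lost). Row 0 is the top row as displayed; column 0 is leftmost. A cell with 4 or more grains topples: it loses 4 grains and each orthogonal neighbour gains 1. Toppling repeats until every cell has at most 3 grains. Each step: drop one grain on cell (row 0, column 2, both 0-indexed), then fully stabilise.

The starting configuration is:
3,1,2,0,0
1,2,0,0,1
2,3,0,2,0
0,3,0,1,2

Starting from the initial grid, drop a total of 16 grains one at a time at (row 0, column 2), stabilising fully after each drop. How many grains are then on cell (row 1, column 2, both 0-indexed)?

2

t=0: 3,1,2,0,0
1,2,0,0,1
2,3,0,2,0
0,3,0,1,2
t=1: 3,1,3,0,0
1,2,0,0,1
2,3,0,2,0
0,3,0,1,2
t=2: 3,2,0,1,0
1,2,1,0,1
2,3,0,2,0
0,3,0,1,2
t=3: 3,2,1,1,0
1,2,1,0,1
2,3,0,2,0
0,3,0,1,2
t=4: 3,2,2,1,0
1,2,1,0,1
2,3,0,2,0
0,3,0,1,2
t=5: 3,2,3,1,0
1,2,1,0,1
2,3,0,2,0
0,3,0,1,2
t=6: 3,3,0,2,0
1,2,2,0,1
2,3,0,2,0
0,3,0,1,2
t=7: 3,3,1,2,0
1,2,2,0,1
2,3,0,2,0
0,3,0,1,2
t=8: 3,3,2,2,0
1,2,2,0,1
2,3,0,2,0
0,3,0,1,2
t=9: 3,3,3,2,0
1,2,2,0,1
2,3,0,2,0
0,3,0,1,2
t=10: 0,1,1,3,0
2,3,3,0,1
2,3,0,2,0
0,3,0,1,2
t=11: 0,1,2,3,0
2,3,3,0,1
2,3,0,2,0
0,3,0,1,2
t=12: 0,1,3,3,0
2,3,3,0,1
2,3,0,2,0
0,3,0,1,2
t=13: 0,3,2,0,1
3,1,1,2,1
3,1,2,2,0
1,0,1,1,2
t=14: 0,3,3,0,1
3,1,1,2,1
3,1,2,2,0
1,0,1,1,2
t=15: 1,0,1,1,1
3,2,2,2,1
3,1,2,2,0
1,0,1,1,2
t=16: 1,0,2,1,1
3,2,2,2,1
3,1,2,2,0
1,0,1,1,2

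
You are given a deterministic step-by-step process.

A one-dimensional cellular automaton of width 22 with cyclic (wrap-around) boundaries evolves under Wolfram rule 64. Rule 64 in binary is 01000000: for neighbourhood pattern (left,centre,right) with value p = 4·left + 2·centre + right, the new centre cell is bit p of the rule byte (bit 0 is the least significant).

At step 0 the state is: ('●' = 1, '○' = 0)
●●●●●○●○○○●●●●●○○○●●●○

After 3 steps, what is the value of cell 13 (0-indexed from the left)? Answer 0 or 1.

t=0: ●●●●●○●○○○●●●●●○○○●●●○
t=1: ○○○○●○○○○○○○○○●○○○○○●○
t=2: ○○○○○○○○○○○○○○○○○○○○○○
t=3: ○○○○○○○○○○○○○○○○○○○○○○

0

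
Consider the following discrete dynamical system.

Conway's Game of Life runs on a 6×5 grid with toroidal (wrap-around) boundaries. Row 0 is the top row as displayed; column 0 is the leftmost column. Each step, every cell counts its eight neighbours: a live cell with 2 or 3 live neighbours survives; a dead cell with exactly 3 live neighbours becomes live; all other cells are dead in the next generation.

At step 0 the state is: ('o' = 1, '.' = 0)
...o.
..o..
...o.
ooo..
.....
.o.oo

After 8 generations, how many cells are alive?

gen 0: ...o.
..o..
...o.
ooo..
.....
.o.oo
gen 1: ...oo
..oo.
...o.
.oo..
...oo
..ooo
gen 2: .....
..o..
.o.o.
..o.o
oo..o
o.o..
gen 3: .o...
..o..
.o.o.
..o.o
..o.o
o...o
gen 4: oo...
.oo..
.o.o.
ooo.o
.o..o
oo.oo
gen 5: ...o.
.....
...oo
....o
.....
...o.
gen 6: .....
...oo
...oo
...oo
.....
.....
gen 7: .....
...oo
o.o..
...oo
.....
.....
gen 8: .....
...oo
o.o..
...oo
.....
.....

6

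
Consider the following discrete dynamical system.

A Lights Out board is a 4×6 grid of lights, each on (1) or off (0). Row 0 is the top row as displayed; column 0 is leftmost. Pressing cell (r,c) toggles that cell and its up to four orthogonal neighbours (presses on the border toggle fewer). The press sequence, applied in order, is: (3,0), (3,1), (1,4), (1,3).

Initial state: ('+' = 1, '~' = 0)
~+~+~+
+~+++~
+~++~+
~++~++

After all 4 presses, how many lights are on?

[0] ~+~+~+
+~+++~
+~++~+
~++~++
[1] ~+~+~+
+~+++~
~~++~+
+~+~++
[2] ~+~+~+
+~+++~
~+++~+
~+~~++
[3] ~+~+++
+~+~~+
~+++++
~+~~++
[4] ~+~~++
+~~+++
~++~++
~+~~++

14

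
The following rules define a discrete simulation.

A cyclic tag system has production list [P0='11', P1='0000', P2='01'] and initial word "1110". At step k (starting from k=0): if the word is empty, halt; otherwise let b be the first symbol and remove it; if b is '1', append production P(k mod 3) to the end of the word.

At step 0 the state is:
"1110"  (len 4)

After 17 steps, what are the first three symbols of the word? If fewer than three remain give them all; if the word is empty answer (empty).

101

t=0: "1110"  (len 4)
t=1: "11011"  (len 5)
t=2: "10110000"  (len 8)
t=3: "011000001"  (len 9)
t=4: "11000001"  (len 8)
t=5: "10000010000"  (len 11)
t=6: "000001000001"  (len 12)
t=7: "00001000001"  (len 11)
t=8: "0001000001"  (len 10)
t=9: "001000001"  (len 9)
t=10: "01000001"  (len 8)
t=11: "1000001"  (len 7)
t=12: "00000101"  (len 8)
t=13: "0000101"  (len 7)
t=14: "000101"  (len 6)
t=15: "00101"  (len 5)
t=16: "0101"  (len 4)
t=17: "101"  (len 3)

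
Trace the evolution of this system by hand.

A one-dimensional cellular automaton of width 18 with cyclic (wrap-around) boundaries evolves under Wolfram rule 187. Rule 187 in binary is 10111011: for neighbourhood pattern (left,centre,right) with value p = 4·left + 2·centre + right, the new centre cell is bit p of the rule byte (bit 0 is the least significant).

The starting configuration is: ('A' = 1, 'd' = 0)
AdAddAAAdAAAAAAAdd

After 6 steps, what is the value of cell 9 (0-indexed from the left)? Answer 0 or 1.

1

[0] AdAddAAAdAAAAAAAdd
[1] dAdAAAAdAAAAAAAdAA
[2] AdAAAAdAAAAAAAdAAd
[3] dAAAAdAAAAAAAdAAdA
[4] AAAAdAAAAAAAdAAdAd
[5] AAAdAAAAAAAdAAdAdA
[6] AAdAAAAAAAdAAdAdAA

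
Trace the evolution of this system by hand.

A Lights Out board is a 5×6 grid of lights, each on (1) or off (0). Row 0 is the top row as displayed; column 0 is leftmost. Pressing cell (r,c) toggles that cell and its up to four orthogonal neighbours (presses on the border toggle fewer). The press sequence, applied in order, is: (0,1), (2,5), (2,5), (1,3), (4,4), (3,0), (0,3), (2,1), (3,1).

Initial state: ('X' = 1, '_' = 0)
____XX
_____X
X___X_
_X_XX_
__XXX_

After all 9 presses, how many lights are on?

0) ____XX
_____X
X___X_
_X_XX_
__XXX_
1) XXX_XX
_X___X
X___X_
_X_XX_
__XXX_
2) XXX_XX
_X____
X____X
_X_XXX
__XXX_
3) XXX_XX
_X___X
X___X_
_X_XX_
__XXX_
4) XXXXXX
_XXXXX
X__XX_
_X_XX_
__XXX_
5) XXXXXX
_XXXXX
X__XX_
_X_X__
__X__X
6) XXXXXX
_XXXXX
___XX_
X__X__
X_X__X
7) XX___X
_XX_XX
___XX_
X__X__
X_X__X
8) XX___X
__X_XX
XXXXX_
XX_X__
X_X__X
9) XX___X
__X_XX
X_XXX_
__XX__
XXX__X

16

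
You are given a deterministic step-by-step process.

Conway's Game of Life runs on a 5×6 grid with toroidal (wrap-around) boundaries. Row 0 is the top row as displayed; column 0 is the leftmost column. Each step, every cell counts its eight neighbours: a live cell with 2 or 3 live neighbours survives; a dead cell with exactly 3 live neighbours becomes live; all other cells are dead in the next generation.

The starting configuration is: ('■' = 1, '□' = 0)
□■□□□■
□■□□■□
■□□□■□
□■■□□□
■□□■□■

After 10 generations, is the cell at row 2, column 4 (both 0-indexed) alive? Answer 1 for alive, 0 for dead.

1

[0] □■□□□■
□■□□■□
■□□□■□
□■■□□□
■□□■□■
[1] □■■□□■
□■□□■□
■□■■□■
□■■■■□
□□□□■■
[2] □■■■□■
□□□□■□
■□□□□■
□■□□□□
□□□□□■
[3] ■□■■□■
□■■■■□
■□□□□■
□□□□□■
□■□□■□
[4] ■□□□□■
□□□□□□
■■■■□■
□□□□■■
□■■■■□
[5] ■■■■■■
□□■□■□
■■■■□■
□□□□□□
□■■■□□
[6] ■□□□□■
□□□□□□
■■■■■■
□□□□■□
□□□□□■
[7] ■□□□□■
□□■■□□
■■■■■■
□■■□□□
■□□□■■
[8] ■■□■□□
□□□□□□
■□□□■■
□□□□□□
□□□□■□
[9] □□□□□□
□■□□■□
□□□□□■
□□□□■□
□□□□□□
[10] □□□□□□
□□□□□□
□□□□■■
□□□□□□
□□□□□□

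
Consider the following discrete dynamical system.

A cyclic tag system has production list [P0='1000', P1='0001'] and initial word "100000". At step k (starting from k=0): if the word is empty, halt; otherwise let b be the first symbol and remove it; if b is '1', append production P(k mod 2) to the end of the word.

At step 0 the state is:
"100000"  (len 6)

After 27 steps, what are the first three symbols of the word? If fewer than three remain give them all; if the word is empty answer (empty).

000

[0] "100000"  (len 6)
[1] "000001000"  (len 9)
[2] "00001000"  (len 8)
[3] "0001000"  (len 7)
[4] "001000"  (len 6)
[5] "01000"  (len 5)
[6] "1000"  (len 4)
[7] "0001000"  (len 7)
[8] "001000"  (len 6)
[9] "01000"  (len 5)
[10] "1000"  (len 4)
[11] "0001000"  (len 7)
[12] "001000"  (len 6)
[13] "01000"  (len 5)
[14] "1000"  (len 4)
[15] "0001000"  (len 7)
[16] "001000"  (len 6)
[17] "01000"  (len 5)
[18] "1000"  (len 4)
[19] "0001000"  (len 7)
[20] "001000"  (len 6)
[21] "01000"  (len 5)
[22] "1000"  (len 4)
[23] "0001000"  (len 7)
[24] "001000"  (len 6)
[25] "01000"  (len 5)
[26] "1000"  (len 4)
[27] "0001000"  (len 7)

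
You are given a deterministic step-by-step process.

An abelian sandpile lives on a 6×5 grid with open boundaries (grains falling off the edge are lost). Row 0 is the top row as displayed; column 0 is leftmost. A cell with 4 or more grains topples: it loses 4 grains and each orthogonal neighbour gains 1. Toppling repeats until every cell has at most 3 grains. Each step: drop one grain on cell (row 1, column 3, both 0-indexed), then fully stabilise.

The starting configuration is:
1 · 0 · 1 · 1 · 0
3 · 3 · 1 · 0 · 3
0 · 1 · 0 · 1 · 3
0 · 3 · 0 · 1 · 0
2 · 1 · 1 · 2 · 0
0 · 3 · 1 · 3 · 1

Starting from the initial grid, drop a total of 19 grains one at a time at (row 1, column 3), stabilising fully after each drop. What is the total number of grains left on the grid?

gen 0: 1 · 0 · 1 · 1 · 0
3 · 3 · 1 · 0 · 3
0 · 1 · 0 · 1 · 3
0 · 3 · 0 · 1 · 0
2 · 1 · 1 · 2 · 0
0 · 3 · 1 · 3 · 1
gen 1: 1 · 0 · 1 · 1 · 0
3 · 3 · 1 · 1 · 3
0 · 1 · 0 · 1 · 3
0 · 3 · 0 · 1 · 0
2 · 1 · 1 · 2 · 0
0 · 3 · 1 · 3 · 1
gen 2: 1 · 0 · 1 · 1 · 0
3 · 3 · 1 · 2 · 3
0 · 1 · 0 · 1 · 3
0 · 3 · 0 · 1 · 0
2 · 1 · 1 · 2 · 0
0 · 3 · 1 · 3 · 1
gen 3: 1 · 0 · 1 · 1 · 0
3 · 3 · 1 · 3 · 3
0 · 1 · 0 · 1 · 3
0 · 3 · 0 · 1 · 0
2 · 1 · 1 · 2 · 0
0 · 3 · 1 · 3 · 1
gen 4: 1 · 0 · 1 · 2 · 1
3 · 3 · 2 · 1 · 1
0 · 1 · 0 · 3 · 0
0 · 3 · 0 · 1 · 1
2 · 1 · 1 · 2 · 0
0 · 3 · 1 · 3 · 1
gen 5: 1 · 0 · 1 · 2 · 1
3 · 3 · 2 · 2 · 1
0 · 1 · 0 · 3 · 0
0 · 3 · 0 · 1 · 1
2 · 1 · 1 · 2 · 0
0 · 3 · 1 · 3 · 1
gen 6: 1 · 0 · 1 · 2 · 1
3 · 3 · 2 · 3 · 1
0 · 1 · 0 · 3 · 0
0 · 3 · 0 · 1 · 1
2 · 1 · 1 · 2 · 0
0 · 3 · 1 · 3 · 1
gen 7: 1 · 0 · 1 · 3 · 1
3 · 3 · 3 · 1 · 2
0 · 1 · 1 · 0 · 1
0 · 3 · 0 · 2 · 1
2 · 1 · 1 · 2 · 0
0 · 3 · 1 · 3 · 1
gen 8: 1 · 0 · 1 · 3 · 1
3 · 3 · 3 · 2 · 2
0 · 1 · 1 · 0 · 1
0 · 3 · 0 · 2 · 1
2 · 1 · 1 · 2 · 0
0 · 3 · 1 · 3 · 1
gen 9: 1 · 0 · 1 · 3 · 1
3 · 3 · 3 · 3 · 2
0 · 1 · 1 · 0 · 1
0 · 3 · 0 · 2 · 1
2 · 1 · 1 · 2 · 0
0 · 3 · 1 · 3 · 1
gen 10: 2 · 1 · 3 · 0 · 2
0 · 1 · 1 · 2 · 3
1 · 2 · 2 · 1 · 1
0 · 3 · 0 · 2 · 1
2 · 1 · 1 · 2 · 0
0 · 3 · 1 · 3 · 1
gen 11: 2 · 1 · 3 · 0 · 2
0 · 1 · 1 · 3 · 3
1 · 2 · 2 · 1 · 1
0 · 3 · 0 · 2 · 1
2 · 1 · 1 · 2 · 0
0 · 3 · 1 · 3 · 1
gen 12: 2 · 1 · 3 · 1 · 3
0 · 1 · 2 · 1 · 0
1 · 2 · 2 · 2 · 2
0 · 3 · 0 · 2 · 1
2 · 1 · 1 · 2 · 0
0 · 3 · 1 · 3 · 1
gen 13: 2 · 1 · 3 · 1 · 3
0 · 1 · 2 · 2 · 0
1 · 2 · 2 · 2 · 2
0 · 3 · 0 · 2 · 1
2 · 1 · 1 · 2 · 0
0 · 3 · 1 · 3 · 1
gen 14: 2 · 1 · 3 · 1 · 3
0 · 1 · 2 · 3 · 0
1 · 2 · 2 · 2 · 2
0 · 3 · 0 · 2 · 1
2 · 1 · 1 · 2 · 0
0 · 3 · 1 · 3 · 1
gen 15: 2 · 1 · 3 · 2 · 3
0 · 1 · 3 · 0 · 1
1 · 2 · 2 · 3 · 2
0 · 3 · 0 · 2 · 1
2 · 1 · 1 · 2 · 0
0 · 3 · 1 · 3 · 1
gen 16: 2 · 1 · 3 · 2 · 3
0 · 1 · 3 · 1 · 1
1 · 2 · 2 · 3 · 2
0 · 3 · 0 · 2 · 1
2 · 1 · 1 · 2 · 0
0 · 3 · 1 · 3 · 1
gen 17: 2 · 1 · 3 · 2 · 3
0 · 1 · 3 · 2 · 1
1 · 2 · 2 · 3 · 2
0 · 3 · 0 · 2 · 1
2 · 1 · 1 · 2 · 0
0 · 3 · 1 · 3 · 1
gen 18: 2 · 1 · 3 · 2 · 3
0 · 1 · 3 · 3 · 1
1 · 2 · 2 · 3 · 2
0 · 3 · 0 · 2 · 1
2 · 1 · 1 · 2 · 0
0 · 3 · 1 · 3 · 1
gen 19: 2 · 2 · 1 · 1 · 0
0 · 2 · 2 · 3 · 3
1 · 3 · 0 · 1 · 3
0 · 3 · 1 · 3 · 1
2 · 1 · 1 · 2 · 0
0 · 3 · 1 · 3 · 1

46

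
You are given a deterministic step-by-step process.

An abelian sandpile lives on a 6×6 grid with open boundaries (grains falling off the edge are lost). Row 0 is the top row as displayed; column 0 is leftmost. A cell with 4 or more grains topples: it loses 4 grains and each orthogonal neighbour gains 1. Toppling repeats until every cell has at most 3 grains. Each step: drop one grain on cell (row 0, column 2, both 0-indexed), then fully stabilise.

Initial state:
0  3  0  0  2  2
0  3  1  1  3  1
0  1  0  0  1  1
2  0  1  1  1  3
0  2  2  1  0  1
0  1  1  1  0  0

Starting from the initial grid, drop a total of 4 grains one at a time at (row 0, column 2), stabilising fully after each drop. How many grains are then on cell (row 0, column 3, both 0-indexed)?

1

gen 0: 0  3  0  0  2  2
0  3  1  1  3  1
0  1  0  0  1  1
2  0  1  1  1  3
0  2  2  1  0  1
0  1  1  1  0  0
gen 1: 0  3  1  0  2  2
0  3  1  1  3  1
0  1  0  0  1  1
2  0  1  1  1  3
0  2  2  1  0  1
0  1  1  1  0  0
gen 2: 0  3  2  0  2  2
0  3  1  1  3  1
0  1  0  0  1  1
2  0  1  1  1  3
0  2  2  1  0  1
0  1  1  1  0  0
gen 3: 0  3  3  0  2  2
0  3  1  1  3  1
0  1  0  0  1  1
2  0  1  1  1  3
0  2  2  1  0  1
0  1  1  1  0  0
gen 4: 1  1  1  1  2  2
1  0  3  1  3  1
0  2  0  0  1  1
2  0  1  1  1  3
0  2  2  1  0  1
0  1  1  1  0  0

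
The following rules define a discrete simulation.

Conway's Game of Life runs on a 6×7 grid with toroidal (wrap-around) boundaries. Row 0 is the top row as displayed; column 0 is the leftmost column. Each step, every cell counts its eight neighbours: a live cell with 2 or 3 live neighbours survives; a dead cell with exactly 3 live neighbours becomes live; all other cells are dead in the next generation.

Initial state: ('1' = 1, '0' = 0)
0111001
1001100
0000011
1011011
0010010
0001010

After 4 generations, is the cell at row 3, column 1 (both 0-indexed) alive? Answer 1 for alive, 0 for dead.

0

0) 0111001
1001100
0000011
1011011
0010010
0001010
1) 1100011
1101100
0110000
1111000
0110010
0101011
2) 0001000
0001110
0000100
1001000
0000010
0000000
3) 0001000
0001010
0000010
0000100
0000000
0000000
4) 0000100
0000000
0000010
0000000
0000000
0000000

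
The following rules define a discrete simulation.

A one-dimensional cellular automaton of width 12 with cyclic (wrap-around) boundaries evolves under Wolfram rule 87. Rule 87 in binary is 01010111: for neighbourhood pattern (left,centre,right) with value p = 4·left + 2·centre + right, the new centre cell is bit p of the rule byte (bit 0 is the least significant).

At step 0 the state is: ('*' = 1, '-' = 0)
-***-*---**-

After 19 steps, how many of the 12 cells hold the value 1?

0) -***-*---**-
1) *--*-****-**
2) ****----*---
3) ---*********
4) ***--------*
5) --*********-
6) **--------**
7) -*********--
8) *--------***
9) *********---
10) --------****
11) ********---*
12) -------****-
13) *******---**
14) ------****--
15) ******---***
16) -----****---
17) *****---****
18) ----****----
19) ****---*****

9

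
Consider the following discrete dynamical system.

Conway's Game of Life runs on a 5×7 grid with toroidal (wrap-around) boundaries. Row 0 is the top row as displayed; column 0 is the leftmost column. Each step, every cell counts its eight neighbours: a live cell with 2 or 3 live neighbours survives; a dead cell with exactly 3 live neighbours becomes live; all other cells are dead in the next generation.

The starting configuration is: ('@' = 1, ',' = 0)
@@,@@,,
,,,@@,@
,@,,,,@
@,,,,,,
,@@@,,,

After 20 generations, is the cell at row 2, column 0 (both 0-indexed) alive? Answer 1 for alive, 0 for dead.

step 0: @@,@@,,
,,,@@,@
,@,,,,@
@,,,,,,
,@@@,,,
step 1: @@,,,@,
,@,@@,@
,,,,,@@
@,,,,,,
,,,@@,,
step 2: @@,,,@@
,@@,@,,
,,,,@@@
,,,,@@@
@@,,@,@
step 3: ,,,@@,,
,@@@@,,
@,,,,,@
,,,@,,,
,@,,@,,
step 4: ,@,,,@,
@@@,@@,
@@,,@,,
@,,,,,,
,,@,@,,
step 5: @,,,,@@
,,@@@@,
,,@@@@,
@,,@,,,
,@,,,,,
step 6: @@@@,@@
,@@,,,,
,@,,,@@
,@,@,,,
,@,,,,,
step 7: ,,,@,,@
,,,@@,,
,@,,,,,
,@,,,,,
,,,@@,@
step 8: ,,@,,,,
,,@@@,,
,,@,,,,
@,@,,,,
@,@@@@,
step 9: ,,,,,@,
,@@,,,,
,,@,,,,
,,@,@,@
,,@,@,@
step 10: ,@@@,@,
,@@,,,,
,,@,,,,
,@@,,,,
,,,,@,@
step 11: @@,@@@,
,,,,,,,
,,,@,,,
,@@@,,,
@,,,@@,
step 12: @@,@,@,
,,@@,,,
,,,@,,,
,@@@,,,
@,,,,@,
step 13: @@,@,,,
,@,@,,,
,@,,@,,
,@@@@,,
@,,@,,,
step 14: @@,@@,,
,@,@@,,
@@,,@,,
@@,,@,,
@,,,,,,
step 15: @@,@@,,
,,,,,@,
,,,,@@,
,,,,,,@
,,@@@,@
step 16: @@,,,,@
,,,@,@@
,,,,@@@
,,,,,,@
,@@,@,@
step 17: ,@,@@,,
,,,,,,,
@,,,@,,
,,,@@,@
,@@,,,@
step 18: @@,@,,,
,,,@@,,
,,,@@@,
,@@@@,@
,@,,,,,
step 19: @@,@@,,
,,,,,@,
,,,,,,,
@@,,,,,
,,,,@,,
step 20: ,,,@@@,
,,,,@,,
,,,,,,,
,,,,,,,
,,@@@,,

0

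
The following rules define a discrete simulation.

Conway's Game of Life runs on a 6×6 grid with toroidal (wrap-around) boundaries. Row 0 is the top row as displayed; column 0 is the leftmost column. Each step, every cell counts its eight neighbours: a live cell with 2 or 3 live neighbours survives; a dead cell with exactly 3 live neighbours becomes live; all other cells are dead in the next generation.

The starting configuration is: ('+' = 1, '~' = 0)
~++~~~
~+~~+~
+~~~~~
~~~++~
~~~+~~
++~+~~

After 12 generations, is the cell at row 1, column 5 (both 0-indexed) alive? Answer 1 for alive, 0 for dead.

gen 0: ~++~~~
~+~~+~
+~~~~~
~~~++~
~~~+~~
++~+~~
gen 1: ~~~+~~
+++~~~
~~~+++
~~~++~
~~~+~~
++~+~~
gen 2: ~~~+~~
+++~~+
++~~~+
~~+~~+
~~~+~~
~~~++~
gen 3: ++~+~+
~~+~++
~~~~+~
~++~++
~~++~~
~~+++~
gen 4: ++~~~~
~++~~~
+++~~~
~++~++
~~~~~+
+~~~~+
gen 5: ~~+~~+
~~~~~~
~~~~~+
~~++++
~+~~~~
~+~~~+
gen 6: +~~~~~
~~~~~~
~~~+~+
+~++++
~+~+~+
~++~~~
gen 7: ~+~~~~
~~~~~~
+~++~+
~+~~~~
~~~~~+
~++~~~
gen 8: ~++~~~
+++~~~
+++~~~
~++~++
+++~~~
+++~~~
gen 9: ~~~+~~
~~~+~~
~~~~~~
~~~~~+
~~~~~~
~~~+~~
gen 10: ~~+++~
~~~~~~
~~~~~~
~~~~~~
~~~~~~
~~~~~~
gen 11: ~~~+~~
~~~+~~
~~~~~~
~~~~~~
~~~~~~
~~~+~~
gen 12: ~~+++~
~~~~~~
~~~~~~
~~~~~~
~~~~~~
~~~~~~

0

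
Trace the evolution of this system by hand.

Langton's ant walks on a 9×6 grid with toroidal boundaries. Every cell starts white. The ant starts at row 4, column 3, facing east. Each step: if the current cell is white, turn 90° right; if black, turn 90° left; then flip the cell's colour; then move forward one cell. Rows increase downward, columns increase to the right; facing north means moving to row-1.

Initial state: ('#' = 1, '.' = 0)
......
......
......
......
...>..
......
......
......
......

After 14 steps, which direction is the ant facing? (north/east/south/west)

west

[0] ......
......
......
......
...>..
......
......
......
......
[1] ......
......
......
......
...#..
...v..
......
......
......
[2] ......
......
......
......
...#..
..<#..
......
......
......
[3] ......
......
......
......
..^#..
..##..
......
......
......
[4] ......
......
......
......
..#>..
..##..
......
......
......
[5] ......
......
......
...^..
..#...
..##..
......
......
......
[6] ......
......
......
...#>.
..#...
..##..
......
......
......
[7] ......
......
......
...##.
..#.v.
..##..
......
......
......
[8] ......
......
......
...##.
..#<#.
..##..
......
......
......
[9] ......
......
......
...^#.
..###.
..##..
......
......
......
[10] ......
......
......
..<.#.
..###.
..##..
......
......
......
[11] ......
......
..^...
..#.#.
..###.
..##..
......
......
......
[12] ......
......
..#>..
..#.#.
..###.
..##..
......
......
......
[13] ......
......
..##..
..#v#.
..###.
..##..
......
......
......
[14] ......
......
..##..
..<##.
..###.
..##..
......
......
......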